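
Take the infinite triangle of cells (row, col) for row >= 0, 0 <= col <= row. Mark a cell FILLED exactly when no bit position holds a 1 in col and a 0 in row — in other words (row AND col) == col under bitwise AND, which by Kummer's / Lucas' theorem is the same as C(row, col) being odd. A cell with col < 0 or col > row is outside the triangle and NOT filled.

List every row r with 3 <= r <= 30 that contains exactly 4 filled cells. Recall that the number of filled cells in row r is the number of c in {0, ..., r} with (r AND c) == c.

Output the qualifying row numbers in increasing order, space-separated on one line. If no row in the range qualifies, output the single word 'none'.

Row r has 2^popcount(r) filled cells, so we need popcount(r) = log2(4) = 2.
Scan r = 3..30 and keep those with exactly 2 one-bits:
r=3=11 popcount=2 -> KEEP
r=4=100 popcount=1 -> skip
r=5=101 popcount=2 -> KEEP
r=6=110 popcount=2 -> KEEP
r=7=111 popcount=3 -> skip
r=8=1000 popcount=1 -> skip
r=9=1001 popcount=2 -> KEEP
r=10=1010 popcount=2 -> KEEP
r=11=1011 popcount=3 -> skip
r=12=1100 popcount=2 -> KEEP
r=13=1101 popcount=3 -> skip
r=14=1110 popcount=3 -> skip
r=15=1111 popcount=4 -> skip
r=16=10000 popcount=1 -> skip
r=17=10001 popcount=2 -> KEEP
r=18=10010 popcount=2 -> KEEP
r=19=10011 popcount=3 -> skip
r=20=10100 popcount=2 -> KEEP
r=21=10101 popcount=3 -> skip
r=22=10110 popcount=3 -> skip
r=23=10111 popcount=4 -> skip
r=24=11000 popcount=2 -> KEEP
r=25=11001 popcount=3 -> skip
r=26=11010 popcount=3 -> skip
r=27=11011 popcount=4 -> skip
r=28=11100 popcount=3 -> skip
r=29=11101 popcount=4 -> skip
r=30=11110 popcount=4 -> skip
Kept rows: 3 5 6 9 10 12 17 18 20 24

Answer: 3 5 6 9 10 12 17 18 20 24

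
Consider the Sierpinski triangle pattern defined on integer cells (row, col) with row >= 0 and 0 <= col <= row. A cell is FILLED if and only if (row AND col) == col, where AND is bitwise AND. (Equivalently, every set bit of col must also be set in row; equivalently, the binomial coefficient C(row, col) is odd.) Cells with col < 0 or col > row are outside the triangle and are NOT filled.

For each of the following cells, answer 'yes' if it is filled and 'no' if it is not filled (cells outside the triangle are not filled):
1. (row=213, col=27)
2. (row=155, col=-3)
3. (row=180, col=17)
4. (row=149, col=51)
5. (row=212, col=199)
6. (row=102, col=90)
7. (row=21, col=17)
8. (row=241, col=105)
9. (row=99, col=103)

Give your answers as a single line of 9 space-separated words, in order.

(213,27): row=0b11010101, col=0b11011, row AND col = 0b10001 = 17; 17 != 27 -> empty
(155,-3): col outside [0, 155] -> not filled
(180,17): row=0b10110100, col=0b10001, row AND col = 0b10000 = 16; 16 != 17 -> empty
(149,51): row=0b10010101, col=0b110011, row AND col = 0b10001 = 17; 17 != 51 -> empty
(212,199): row=0b11010100, col=0b11000111, row AND col = 0b11000100 = 196; 196 != 199 -> empty
(102,90): row=0b1100110, col=0b1011010, row AND col = 0b1000010 = 66; 66 != 90 -> empty
(21,17): row=0b10101, col=0b10001, row AND col = 0b10001 = 17; 17 == 17 -> filled
(241,105): row=0b11110001, col=0b1101001, row AND col = 0b1100001 = 97; 97 != 105 -> empty
(99,103): col outside [0, 99] -> not filled

Answer: no no no no no no yes no no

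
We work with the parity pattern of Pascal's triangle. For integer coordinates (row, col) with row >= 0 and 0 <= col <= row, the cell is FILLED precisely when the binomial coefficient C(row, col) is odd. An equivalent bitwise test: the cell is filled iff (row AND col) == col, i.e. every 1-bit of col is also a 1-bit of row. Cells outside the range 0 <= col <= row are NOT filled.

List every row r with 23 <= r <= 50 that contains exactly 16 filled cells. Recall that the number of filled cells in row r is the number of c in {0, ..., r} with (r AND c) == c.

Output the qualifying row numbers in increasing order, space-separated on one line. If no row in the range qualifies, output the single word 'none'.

Row r has 2^popcount(r) filled cells, so we need popcount(r) = log2(16) = 4.
Scan r = 23..50 and keep those with exactly 4 one-bits:
r=23=10111 popcount=4 -> KEEP
r=24=11000 popcount=2 -> skip
r=25=11001 popcount=3 -> skip
r=26=11010 popcount=3 -> skip
r=27=11011 popcount=4 -> KEEP
r=28=11100 popcount=3 -> skip
r=29=11101 popcount=4 -> KEEP
r=30=11110 popcount=4 -> KEEP
r=31=11111 popcount=5 -> skip
r=32=100000 popcount=1 -> skip
r=33=100001 popcount=2 -> skip
r=34=100010 popcount=2 -> skip
r=35=100011 popcount=3 -> skip
r=36=100100 popcount=2 -> skip
r=37=100101 popcount=3 -> skip
r=38=100110 popcount=3 -> skip
r=39=100111 popcount=4 -> KEEP
r=40=101000 popcount=2 -> skip
r=41=101001 popcount=3 -> skip
r=42=101010 popcount=3 -> skip
r=43=101011 popcount=4 -> KEEP
r=44=101100 popcount=3 -> skip
r=45=101101 popcount=4 -> KEEP
r=46=101110 popcount=4 -> KEEP
r=47=101111 popcount=5 -> skip
r=48=110000 popcount=2 -> skip
r=49=110001 popcount=3 -> skip
r=50=110010 popcount=3 -> skip
Kept rows: 23 27 29 30 39 43 45 46

Answer: 23 27 29 30 39 43 45 46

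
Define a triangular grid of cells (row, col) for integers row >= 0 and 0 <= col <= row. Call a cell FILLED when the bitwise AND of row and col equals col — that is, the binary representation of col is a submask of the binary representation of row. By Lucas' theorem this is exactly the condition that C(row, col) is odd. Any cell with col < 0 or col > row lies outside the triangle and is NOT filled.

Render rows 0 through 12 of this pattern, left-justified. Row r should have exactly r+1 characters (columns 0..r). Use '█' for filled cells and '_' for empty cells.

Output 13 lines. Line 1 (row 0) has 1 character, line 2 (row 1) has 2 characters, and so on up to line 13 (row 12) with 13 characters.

r0=0: █
r1=1: ██
r2=10: █_█
r3=11: ████
r4=100: █___█
r5=101: ██__██
r6=110: █_█_█_█
r7=111: ████████
r8=1000: █_______█
r9=1001: ██______██
r10=1010: █_█_____█_█
r11=1011: ████____████
r12=1100: █___█___█___█

Answer: █
██
█_█
████
█___█
██__██
█_█_█_█
████████
█_______█
██______██
█_█_____█_█
████____████
█___█___█___█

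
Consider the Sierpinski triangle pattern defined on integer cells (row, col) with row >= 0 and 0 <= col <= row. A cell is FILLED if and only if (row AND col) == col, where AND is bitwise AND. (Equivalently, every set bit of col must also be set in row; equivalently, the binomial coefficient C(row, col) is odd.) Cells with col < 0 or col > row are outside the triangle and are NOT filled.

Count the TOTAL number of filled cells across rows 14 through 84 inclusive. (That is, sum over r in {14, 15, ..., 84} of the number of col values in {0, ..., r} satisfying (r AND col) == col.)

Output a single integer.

r14=1110 pc3: +8 =8
r15=1111 pc4: +16 =24
r16=10000 pc1: +2 =26
r17=10001 pc2: +4 =30
r18=10010 pc2: +4 =34
r19=10011 pc3: +8 =42
r20=10100 pc2: +4 =46
r21=10101 pc3: +8 =54
r22=10110 pc3: +8 =62
r23=10111 pc4: +16 =78
r24=11000 pc2: +4 =82
r25=11001 pc3: +8 =90
r26=11010 pc3: +8 =98
r27=11011 pc4: +16 =114
r28=11100 pc3: +8 =122
r29=11101 pc4: +16 =138
r30=11110 pc4: +16 =154
r31=11111 pc5: +32 =186
r32=100000 pc1: +2 =188
r33=100001 pc2: +4 =192
r34=100010 pc2: +4 =196
r35=100011 pc3: +8 =204
r36=100100 pc2: +4 =208
r37=100101 pc3: +8 =216
r38=100110 pc3: +8 =224
r39=100111 pc4: +16 =240
r40=101000 pc2: +4 =244
r41=101001 pc3: +8 =252
r42=101010 pc3: +8 =260
r43=101011 pc4: +16 =276
r44=101100 pc3: +8 =284
r45=101101 pc4: +16 =300
r46=101110 pc4: +16 =316
r47=101111 pc5: +32 =348
r48=110000 pc2: +4 =352
r49=110001 pc3: +8 =360
r50=110010 pc3: +8 =368
r51=110011 pc4: +16 =384
r52=110100 pc3: +8 =392
r53=110101 pc4: +16 =408
r54=110110 pc4: +16 =424
r55=110111 pc5: +32 =456
r56=111000 pc3: +8 =464
r57=111001 pc4: +16 =480
r58=111010 pc4: +16 =496
r59=111011 pc5: +32 =528
r60=111100 pc4: +16 =544
r61=111101 pc5: +32 =576
r62=111110 pc5: +32 =608
r63=111111 pc6: +64 =672
r64=1000000 pc1: +2 =674
r65=1000001 pc2: +4 =678
r66=1000010 pc2: +4 =682
r67=1000011 pc3: +8 =690
r68=1000100 pc2: +4 =694
r69=1000101 pc3: +8 =702
r70=1000110 pc3: +8 =710
r71=1000111 pc4: +16 =726
r72=1001000 pc2: +4 =730
r73=1001001 pc3: +8 =738
r74=1001010 pc3: +8 =746
r75=1001011 pc4: +16 =762
r76=1001100 pc3: +8 =770
r77=1001101 pc4: +16 =786
r78=1001110 pc4: +16 =802
r79=1001111 pc5: +32 =834
r80=1010000 pc2: +4 =838
r81=1010001 pc3: +8 =846
r82=1010010 pc3: +8 =854
r83=1010011 pc4: +16 =870
r84=1010100 pc3: +8 =878

Answer: 878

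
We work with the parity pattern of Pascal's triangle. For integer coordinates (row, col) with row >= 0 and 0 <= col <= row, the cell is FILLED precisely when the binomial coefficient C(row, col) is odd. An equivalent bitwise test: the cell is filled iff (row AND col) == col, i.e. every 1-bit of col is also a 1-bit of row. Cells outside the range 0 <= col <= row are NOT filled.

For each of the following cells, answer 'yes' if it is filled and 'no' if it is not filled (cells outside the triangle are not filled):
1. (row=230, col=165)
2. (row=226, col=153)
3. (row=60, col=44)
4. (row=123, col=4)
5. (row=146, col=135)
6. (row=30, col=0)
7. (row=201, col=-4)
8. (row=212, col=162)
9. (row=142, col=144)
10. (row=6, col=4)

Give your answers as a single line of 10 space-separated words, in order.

(230,165): row=0b11100110, col=0b10100101, row AND col = 0b10100100 = 164; 164 != 165 -> empty
(226,153): row=0b11100010, col=0b10011001, row AND col = 0b10000000 = 128; 128 != 153 -> empty
(60,44): row=0b111100, col=0b101100, row AND col = 0b101100 = 44; 44 == 44 -> filled
(123,4): row=0b1111011, col=0b100, row AND col = 0b0 = 0; 0 != 4 -> empty
(146,135): row=0b10010010, col=0b10000111, row AND col = 0b10000010 = 130; 130 != 135 -> empty
(30,0): row=0b11110, col=0b0, row AND col = 0b0 = 0; 0 == 0 -> filled
(201,-4): col outside [0, 201] -> not filled
(212,162): row=0b11010100, col=0b10100010, row AND col = 0b10000000 = 128; 128 != 162 -> empty
(142,144): col outside [0, 142] -> not filled
(6,4): row=0b110, col=0b100, row AND col = 0b100 = 4; 4 == 4 -> filled

Answer: no no yes no no yes no no no yes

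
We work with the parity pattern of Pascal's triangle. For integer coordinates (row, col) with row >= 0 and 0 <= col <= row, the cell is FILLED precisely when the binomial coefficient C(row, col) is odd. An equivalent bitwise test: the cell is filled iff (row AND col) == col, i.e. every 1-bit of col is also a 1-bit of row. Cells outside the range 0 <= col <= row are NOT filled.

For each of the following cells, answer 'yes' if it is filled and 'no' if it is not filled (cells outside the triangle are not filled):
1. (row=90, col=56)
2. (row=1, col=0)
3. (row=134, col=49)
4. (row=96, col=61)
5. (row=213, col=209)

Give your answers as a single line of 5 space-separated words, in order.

Answer: no yes no no yes

Derivation:
(90,56): row=0b1011010, col=0b111000, row AND col = 0b11000 = 24; 24 != 56 -> empty
(1,0): row=0b1, col=0b0, row AND col = 0b0 = 0; 0 == 0 -> filled
(134,49): row=0b10000110, col=0b110001, row AND col = 0b0 = 0; 0 != 49 -> empty
(96,61): row=0b1100000, col=0b111101, row AND col = 0b100000 = 32; 32 != 61 -> empty
(213,209): row=0b11010101, col=0b11010001, row AND col = 0b11010001 = 209; 209 == 209 -> filled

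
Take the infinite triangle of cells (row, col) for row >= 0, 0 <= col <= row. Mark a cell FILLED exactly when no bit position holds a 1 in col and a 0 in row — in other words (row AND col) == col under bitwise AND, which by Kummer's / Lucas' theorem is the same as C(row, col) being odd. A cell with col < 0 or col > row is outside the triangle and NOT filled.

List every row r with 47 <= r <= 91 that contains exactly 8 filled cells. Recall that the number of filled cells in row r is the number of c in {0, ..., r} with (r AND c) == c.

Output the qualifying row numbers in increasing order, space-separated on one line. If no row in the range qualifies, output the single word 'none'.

Row r has 2^popcount(r) filled cells, so we need popcount(r) = log2(8) = 3.
Scan r = 47..91 and keep those with exactly 3 one-bits:
r=47=101111 popcount=5 -> skip
r=48=110000 popcount=2 -> skip
r=49=110001 popcount=3 -> KEEP
r=50=110010 popcount=3 -> KEEP
r=51=110011 popcount=4 -> skip
r=52=110100 popcount=3 -> KEEP
r=53=110101 popcount=4 -> skip
r=54=110110 popcount=4 -> skip
r=55=110111 popcount=5 -> skip
r=56=111000 popcount=3 -> KEEP
r=57=111001 popcount=4 -> skip
r=58=111010 popcount=4 -> skip
r=59=111011 popcount=5 -> skip
r=60=111100 popcount=4 -> skip
r=61=111101 popcount=5 -> skip
r=62=111110 popcount=5 -> skip
r=63=111111 popcount=6 -> skip
r=64=1000000 popcount=1 -> skip
r=65=1000001 popcount=2 -> skip
r=66=1000010 popcount=2 -> skip
r=67=1000011 popcount=3 -> KEEP
r=68=1000100 popcount=2 -> skip
r=69=1000101 popcount=3 -> KEEP
r=70=1000110 popcount=3 -> KEEP
r=71=1000111 popcount=4 -> skip
r=72=1001000 popcount=2 -> skip
r=73=1001001 popcount=3 -> KEEP
r=74=1001010 popcount=3 -> KEEP
r=75=1001011 popcount=4 -> skip
r=76=1001100 popcount=3 -> KEEP
r=77=1001101 popcount=4 -> skip
r=78=1001110 popcount=4 -> skip
r=79=1001111 popcount=5 -> skip
r=80=1010000 popcount=2 -> skip
r=81=1010001 popcount=3 -> KEEP
r=82=1010010 popcount=3 -> KEEP
r=83=1010011 popcount=4 -> skip
r=84=1010100 popcount=3 -> KEEP
r=85=1010101 popcount=4 -> skip
r=86=1010110 popcount=4 -> skip
r=87=1010111 popcount=5 -> skip
r=88=1011000 popcount=3 -> KEEP
r=89=1011001 popcount=4 -> skip
r=90=1011010 popcount=4 -> skip
r=91=1011011 popcount=5 -> skip
Kept rows: 49 50 52 56 67 69 70 73 74 76 81 82 84 88

Answer: 49 50 52 56 67 69 70 73 74 76 81 82 84 88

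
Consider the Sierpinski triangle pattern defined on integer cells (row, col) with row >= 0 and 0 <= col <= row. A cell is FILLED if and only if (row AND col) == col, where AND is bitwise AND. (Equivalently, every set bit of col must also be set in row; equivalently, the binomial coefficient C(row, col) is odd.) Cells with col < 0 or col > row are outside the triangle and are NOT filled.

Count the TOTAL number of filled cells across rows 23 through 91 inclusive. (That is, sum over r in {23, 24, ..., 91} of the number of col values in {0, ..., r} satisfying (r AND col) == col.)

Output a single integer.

r23=10111 pc4: +16 =16
r24=11000 pc2: +4 =20
r25=11001 pc3: +8 =28
r26=11010 pc3: +8 =36
r27=11011 pc4: +16 =52
r28=11100 pc3: +8 =60
r29=11101 pc4: +16 =76
r30=11110 pc4: +16 =92
r31=11111 pc5: +32 =124
r32=100000 pc1: +2 =126
r33=100001 pc2: +4 =130
r34=100010 pc2: +4 =134
r35=100011 pc3: +8 =142
r36=100100 pc2: +4 =146
r37=100101 pc3: +8 =154
r38=100110 pc3: +8 =162
r39=100111 pc4: +16 =178
r40=101000 pc2: +4 =182
r41=101001 pc3: +8 =190
r42=101010 pc3: +8 =198
r43=101011 pc4: +16 =214
r44=101100 pc3: +8 =222
r45=101101 pc4: +16 =238
r46=101110 pc4: +16 =254
r47=101111 pc5: +32 =286
r48=110000 pc2: +4 =290
r49=110001 pc3: +8 =298
r50=110010 pc3: +8 =306
r51=110011 pc4: +16 =322
r52=110100 pc3: +8 =330
r53=110101 pc4: +16 =346
r54=110110 pc4: +16 =362
r55=110111 pc5: +32 =394
r56=111000 pc3: +8 =402
r57=111001 pc4: +16 =418
r58=111010 pc4: +16 =434
r59=111011 pc5: +32 =466
r60=111100 pc4: +16 =482
r61=111101 pc5: +32 =514
r62=111110 pc5: +32 =546
r63=111111 pc6: +64 =610
r64=1000000 pc1: +2 =612
r65=1000001 pc2: +4 =616
r66=1000010 pc2: +4 =620
r67=1000011 pc3: +8 =628
r68=1000100 pc2: +4 =632
r69=1000101 pc3: +8 =640
r70=1000110 pc3: +8 =648
r71=1000111 pc4: +16 =664
r72=1001000 pc2: +4 =668
r73=1001001 pc3: +8 =676
r74=1001010 pc3: +8 =684
r75=1001011 pc4: +16 =700
r76=1001100 pc3: +8 =708
r77=1001101 pc4: +16 =724
r78=1001110 pc4: +16 =740
r79=1001111 pc5: +32 =772
r80=1010000 pc2: +4 =776
r81=1010001 pc3: +8 =784
r82=1010010 pc3: +8 =792
r83=1010011 pc4: +16 =808
r84=1010100 pc3: +8 =816
r85=1010101 pc4: +16 =832
r86=1010110 pc4: +16 =848
r87=1010111 pc5: +32 =880
r88=1011000 pc3: +8 =888
r89=1011001 pc4: +16 =904
r90=1011010 pc4: +16 =920
r91=1011011 pc5: +32 =952

Answer: 952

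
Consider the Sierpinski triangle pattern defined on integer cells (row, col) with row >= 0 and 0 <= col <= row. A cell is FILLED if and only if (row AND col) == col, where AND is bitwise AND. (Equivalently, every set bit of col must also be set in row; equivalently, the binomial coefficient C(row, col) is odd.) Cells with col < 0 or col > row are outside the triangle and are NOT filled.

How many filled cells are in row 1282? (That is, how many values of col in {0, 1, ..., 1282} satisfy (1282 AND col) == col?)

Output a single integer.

Answer: 8

Derivation:
1282 in binary = 10100000010
popcount(1282) = number of 1-bits in 10100000010 = 3
A col c satisfies (1282 AND c) == c iff every set bit of c is also set in 1282; each of the 3 set bits of 1282 can independently be on or off in c.
count = 2^3 = 8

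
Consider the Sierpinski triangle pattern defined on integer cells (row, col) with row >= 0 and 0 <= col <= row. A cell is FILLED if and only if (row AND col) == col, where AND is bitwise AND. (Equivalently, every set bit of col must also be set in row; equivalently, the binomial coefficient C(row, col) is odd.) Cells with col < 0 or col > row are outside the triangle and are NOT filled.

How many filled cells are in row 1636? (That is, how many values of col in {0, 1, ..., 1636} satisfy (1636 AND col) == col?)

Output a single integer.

1636 in binary = 11001100100
popcount(1636) = number of 1-bits in 11001100100 = 5
A col c satisfies (1636 AND c) == c iff every set bit of c is also set in 1636; each of the 5 set bits of 1636 can independently be on or off in c.
count = 2^5 = 32

Answer: 32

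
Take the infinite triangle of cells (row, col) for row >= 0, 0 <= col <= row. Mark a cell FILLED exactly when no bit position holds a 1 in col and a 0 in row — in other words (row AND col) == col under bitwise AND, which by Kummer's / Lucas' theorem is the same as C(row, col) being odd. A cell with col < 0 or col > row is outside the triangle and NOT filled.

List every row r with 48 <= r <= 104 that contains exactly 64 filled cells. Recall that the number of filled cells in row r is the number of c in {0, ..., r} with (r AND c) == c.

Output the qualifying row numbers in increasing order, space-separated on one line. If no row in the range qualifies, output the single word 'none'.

Answer: 63 95

Derivation:
Row r has 2^popcount(r) filled cells, so we need popcount(r) = log2(64) = 6.
Scan r = 48..104 and keep those with exactly 6 one-bits:
r=48=110000 popcount=2 -> skip
r=49=110001 popcount=3 -> skip
r=50=110010 popcount=3 -> skip
r=51=110011 popcount=4 -> skip
r=52=110100 popcount=3 -> skip
r=53=110101 popcount=4 -> skip
r=54=110110 popcount=4 -> skip
r=55=110111 popcount=5 -> skip
r=56=111000 popcount=3 -> skip
r=57=111001 popcount=4 -> skip
r=58=111010 popcount=4 -> skip
r=59=111011 popcount=5 -> skip
r=60=111100 popcount=4 -> skip
r=61=111101 popcount=5 -> skip
r=62=111110 popcount=5 -> skip
r=63=111111 popcount=6 -> KEEP
r=64=1000000 popcount=1 -> skip
r=65=1000001 popcount=2 -> skip
r=66=1000010 popcount=2 -> skip
r=67=1000011 popcount=3 -> skip
r=68=1000100 popcount=2 -> skip
r=69=1000101 popcount=3 -> skip
r=70=1000110 popcount=3 -> skip
r=71=1000111 popcount=4 -> skip
r=72=1001000 popcount=2 -> skip
r=73=1001001 popcount=3 -> skip
r=74=1001010 popcount=3 -> skip
r=75=1001011 popcount=4 -> skip
r=76=1001100 popcount=3 -> skip
r=77=1001101 popcount=4 -> skip
r=78=1001110 popcount=4 -> skip
r=79=1001111 popcount=5 -> skip
r=80=1010000 popcount=2 -> skip
r=81=1010001 popcount=3 -> skip
r=82=1010010 popcount=3 -> skip
r=83=1010011 popcount=4 -> skip
r=84=1010100 popcount=3 -> skip
r=85=1010101 popcount=4 -> skip
r=86=1010110 popcount=4 -> skip
r=87=1010111 popcount=5 -> skip
r=88=1011000 popcount=3 -> skip
r=89=1011001 popcount=4 -> skip
r=90=1011010 popcount=4 -> skip
r=91=1011011 popcount=5 -> skip
r=92=1011100 popcount=4 -> skip
r=93=1011101 popcount=5 -> skip
r=94=1011110 popcount=5 -> skip
r=95=1011111 popcount=6 -> KEEP
r=96=1100000 popcount=2 -> skip
r=97=1100001 popcount=3 -> skip
r=98=1100010 popcount=3 -> skip
r=99=1100011 popcount=4 -> skip
r=100=1100100 popcount=3 -> skip
r=101=1100101 popcount=4 -> skip
r=102=1100110 popcount=4 -> skip
r=103=1100111 popcount=5 -> skip
r=104=1101000 popcount=3 -> skip
Kept rows: 63 95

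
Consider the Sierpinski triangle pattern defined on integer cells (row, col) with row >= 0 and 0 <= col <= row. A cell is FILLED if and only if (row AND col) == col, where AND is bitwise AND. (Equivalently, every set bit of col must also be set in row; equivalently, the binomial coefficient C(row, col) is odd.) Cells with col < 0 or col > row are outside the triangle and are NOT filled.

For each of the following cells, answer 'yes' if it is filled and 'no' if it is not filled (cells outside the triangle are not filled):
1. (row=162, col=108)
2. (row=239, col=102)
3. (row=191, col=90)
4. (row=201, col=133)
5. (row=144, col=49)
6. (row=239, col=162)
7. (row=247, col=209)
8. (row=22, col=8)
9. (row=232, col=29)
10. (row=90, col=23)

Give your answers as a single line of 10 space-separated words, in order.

(162,108): row=0b10100010, col=0b1101100, row AND col = 0b100000 = 32; 32 != 108 -> empty
(239,102): row=0b11101111, col=0b1100110, row AND col = 0b1100110 = 102; 102 == 102 -> filled
(191,90): row=0b10111111, col=0b1011010, row AND col = 0b11010 = 26; 26 != 90 -> empty
(201,133): row=0b11001001, col=0b10000101, row AND col = 0b10000001 = 129; 129 != 133 -> empty
(144,49): row=0b10010000, col=0b110001, row AND col = 0b10000 = 16; 16 != 49 -> empty
(239,162): row=0b11101111, col=0b10100010, row AND col = 0b10100010 = 162; 162 == 162 -> filled
(247,209): row=0b11110111, col=0b11010001, row AND col = 0b11010001 = 209; 209 == 209 -> filled
(22,8): row=0b10110, col=0b1000, row AND col = 0b0 = 0; 0 != 8 -> empty
(232,29): row=0b11101000, col=0b11101, row AND col = 0b1000 = 8; 8 != 29 -> empty
(90,23): row=0b1011010, col=0b10111, row AND col = 0b10010 = 18; 18 != 23 -> empty

Answer: no yes no no no yes yes no no no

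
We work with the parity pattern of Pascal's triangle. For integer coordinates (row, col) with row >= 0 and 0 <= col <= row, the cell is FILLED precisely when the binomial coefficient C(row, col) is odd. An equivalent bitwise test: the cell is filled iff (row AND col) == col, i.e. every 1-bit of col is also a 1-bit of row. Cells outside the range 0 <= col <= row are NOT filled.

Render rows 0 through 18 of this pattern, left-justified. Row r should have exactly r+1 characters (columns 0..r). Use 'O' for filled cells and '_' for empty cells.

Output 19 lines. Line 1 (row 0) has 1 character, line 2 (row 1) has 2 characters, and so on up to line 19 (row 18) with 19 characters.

Answer: O
OO
O_O
OOOO
O___O
OO__OO
O_O_O_O
OOOOOOOO
O_______O
OO______OO
O_O_____O_O
OOOO____OOOO
O___O___O___O
OO__OO__OO__OO
O_O_O_O_O_O_O_O
OOOOOOOOOOOOOOOO
O_______________O
OO______________OO
O_O_____________O_O

Derivation:
r0=0: O
r1=1: OO
r2=10: O_O
r3=11: OOOO
r4=100: O___O
r5=101: OO__OO
r6=110: O_O_O_O
r7=111: OOOOOOOO
r8=1000: O_______O
r9=1001: OO______OO
r10=1010: O_O_____O_O
r11=1011: OOOO____OOOO
r12=1100: O___O___O___O
r13=1101: OO__OO__OO__OO
r14=1110: O_O_O_O_O_O_O_O
r15=1111: OOOOOOOOOOOOOOOO
r16=10000: O_______________O
r17=10001: OO______________OO
r18=10010: O_O_____________O_O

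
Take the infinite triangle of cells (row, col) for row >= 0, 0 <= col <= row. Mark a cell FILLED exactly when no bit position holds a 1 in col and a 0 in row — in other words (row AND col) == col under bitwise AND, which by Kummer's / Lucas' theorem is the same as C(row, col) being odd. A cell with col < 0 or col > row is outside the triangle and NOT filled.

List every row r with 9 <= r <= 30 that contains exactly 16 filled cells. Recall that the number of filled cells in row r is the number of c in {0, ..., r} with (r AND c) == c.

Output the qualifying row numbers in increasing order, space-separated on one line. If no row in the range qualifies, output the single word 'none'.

Answer: 15 23 27 29 30

Derivation:
Row r has 2^popcount(r) filled cells, so we need popcount(r) = log2(16) = 4.
Scan r = 9..30 and keep those with exactly 4 one-bits:
r=9=1001 popcount=2 -> skip
r=10=1010 popcount=2 -> skip
r=11=1011 popcount=3 -> skip
r=12=1100 popcount=2 -> skip
r=13=1101 popcount=3 -> skip
r=14=1110 popcount=3 -> skip
r=15=1111 popcount=4 -> KEEP
r=16=10000 popcount=1 -> skip
r=17=10001 popcount=2 -> skip
r=18=10010 popcount=2 -> skip
r=19=10011 popcount=3 -> skip
r=20=10100 popcount=2 -> skip
r=21=10101 popcount=3 -> skip
r=22=10110 popcount=3 -> skip
r=23=10111 popcount=4 -> KEEP
r=24=11000 popcount=2 -> skip
r=25=11001 popcount=3 -> skip
r=26=11010 popcount=3 -> skip
r=27=11011 popcount=4 -> KEEP
r=28=11100 popcount=3 -> skip
r=29=11101 popcount=4 -> KEEP
r=30=11110 popcount=4 -> KEEP
Kept rows: 15 23 27 29 30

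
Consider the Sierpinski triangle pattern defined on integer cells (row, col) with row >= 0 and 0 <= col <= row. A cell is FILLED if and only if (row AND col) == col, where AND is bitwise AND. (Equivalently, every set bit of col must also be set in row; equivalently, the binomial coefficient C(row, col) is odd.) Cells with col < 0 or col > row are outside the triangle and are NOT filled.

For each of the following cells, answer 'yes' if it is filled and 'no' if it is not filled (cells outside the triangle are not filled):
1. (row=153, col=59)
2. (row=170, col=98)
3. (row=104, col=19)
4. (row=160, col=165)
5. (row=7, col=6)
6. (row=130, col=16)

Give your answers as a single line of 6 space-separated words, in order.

Answer: no no no no yes no

Derivation:
(153,59): row=0b10011001, col=0b111011, row AND col = 0b11001 = 25; 25 != 59 -> empty
(170,98): row=0b10101010, col=0b1100010, row AND col = 0b100010 = 34; 34 != 98 -> empty
(104,19): row=0b1101000, col=0b10011, row AND col = 0b0 = 0; 0 != 19 -> empty
(160,165): col outside [0, 160] -> not filled
(7,6): row=0b111, col=0b110, row AND col = 0b110 = 6; 6 == 6 -> filled
(130,16): row=0b10000010, col=0b10000, row AND col = 0b0 = 0; 0 != 16 -> empty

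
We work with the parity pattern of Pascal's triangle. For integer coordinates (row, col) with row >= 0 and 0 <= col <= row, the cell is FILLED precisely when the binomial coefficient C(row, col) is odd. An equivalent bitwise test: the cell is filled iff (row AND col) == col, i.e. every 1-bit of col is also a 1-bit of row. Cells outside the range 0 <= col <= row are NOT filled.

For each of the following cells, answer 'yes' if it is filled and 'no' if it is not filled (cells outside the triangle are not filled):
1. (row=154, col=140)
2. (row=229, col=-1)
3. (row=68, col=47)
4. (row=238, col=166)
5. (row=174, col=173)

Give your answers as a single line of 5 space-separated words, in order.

Answer: no no no yes no

Derivation:
(154,140): row=0b10011010, col=0b10001100, row AND col = 0b10001000 = 136; 136 != 140 -> empty
(229,-1): col outside [0, 229] -> not filled
(68,47): row=0b1000100, col=0b101111, row AND col = 0b100 = 4; 4 != 47 -> empty
(238,166): row=0b11101110, col=0b10100110, row AND col = 0b10100110 = 166; 166 == 166 -> filled
(174,173): row=0b10101110, col=0b10101101, row AND col = 0b10101100 = 172; 172 != 173 -> empty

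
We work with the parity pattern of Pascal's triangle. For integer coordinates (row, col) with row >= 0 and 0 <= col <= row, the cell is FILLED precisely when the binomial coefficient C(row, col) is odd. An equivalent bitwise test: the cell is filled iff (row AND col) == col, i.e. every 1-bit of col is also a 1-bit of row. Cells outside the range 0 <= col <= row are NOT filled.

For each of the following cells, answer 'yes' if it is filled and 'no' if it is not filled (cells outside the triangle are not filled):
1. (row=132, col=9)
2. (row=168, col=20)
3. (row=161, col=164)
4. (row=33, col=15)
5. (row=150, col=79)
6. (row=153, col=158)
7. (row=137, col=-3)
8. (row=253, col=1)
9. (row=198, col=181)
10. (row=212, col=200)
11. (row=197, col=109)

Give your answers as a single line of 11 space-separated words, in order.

(132,9): row=0b10000100, col=0b1001, row AND col = 0b0 = 0; 0 != 9 -> empty
(168,20): row=0b10101000, col=0b10100, row AND col = 0b0 = 0; 0 != 20 -> empty
(161,164): col outside [0, 161] -> not filled
(33,15): row=0b100001, col=0b1111, row AND col = 0b1 = 1; 1 != 15 -> empty
(150,79): row=0b10010110, col=0b1001111, row AND col = 0b110 = 6; 6 != 79 -> empty
(153,158): col outside [0, 153] -> not filled
(137,-3): col outside [0, 137] -> not filled
(253,1): row=0b11111101, col=0b1, row AND col = 0b1 = 1; 1 == 1 -> filled
(198,181): row=0b11000110, col=0b10110101, row AND col = 0b10000100 = 132; 132 != 181 -> empty
(212,200): row=0b11010100, col=0b11001000, row AND col = 0b11000000 = 192; 192 != 200 -> empty
(197,109): row=0b11000101, col=0b1101101, row AND col = 0b1000101 = 69; 69 != 109 -> empty

Answer: no no no no no no no yes no no no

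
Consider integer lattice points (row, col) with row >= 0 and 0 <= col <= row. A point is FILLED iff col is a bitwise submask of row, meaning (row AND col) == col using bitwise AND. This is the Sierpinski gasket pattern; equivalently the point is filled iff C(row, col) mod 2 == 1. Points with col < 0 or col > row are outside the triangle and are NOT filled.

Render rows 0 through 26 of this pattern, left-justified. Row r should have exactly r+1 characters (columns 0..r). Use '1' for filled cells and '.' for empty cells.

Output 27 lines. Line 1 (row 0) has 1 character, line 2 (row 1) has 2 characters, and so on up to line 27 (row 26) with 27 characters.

r0=0: 1
r1=1: 11
r2=10: 1.1
r3=11: 1111
r4=100: 1...1
r5=101: 11..11
r6=110: 1.1.1.1
r7=111: 11111111
r8=1000: 1.......1
r9=1001: 11......11
r10=1010: 1.1.....1.1
r11=1011: 1111....1111
r12=1100: 1...1...1...1
r13=1101: 11..11..11..11
r14=1110: 1.1.1.1.1.1.1.1
r15=1111: 1111111111111111
r16=10000: 1...............1
r17=10001: 11..............11
r18=10010: 1.1.............1.1
r19=10011: 1111............1111
r20=10100: 1...1...........1...1
r21=10101: 11..11..........11..11
r22=10110: 1.1.1.1.........1.1.1.1
r23=10111: 11111111........11111111
r24=11000: 1.......1.......1.......1
r25=11001: 11......11......11......11
r26=11010: 1.1.....1.1.....1.1.....1.1

Answer: 1
11
1.1
1111
1...1
11..11
1.1.1.1
11111111
1.......1
11......11
1.1.....1.1
1111....1111
1...1...1...1
11..11..11..11
1.1.1.1.1.1.1.1
1111111111111111
1...............1
11..............11
1.1.............1.1
1111............1111
1...1...........1...1
11..11..........11..11
1.1.1.1.........1.1.1.1
11111111........11111111
1.......1.......1.......1
11......11......11......11
1.1.....1.1.....1.1.....1.1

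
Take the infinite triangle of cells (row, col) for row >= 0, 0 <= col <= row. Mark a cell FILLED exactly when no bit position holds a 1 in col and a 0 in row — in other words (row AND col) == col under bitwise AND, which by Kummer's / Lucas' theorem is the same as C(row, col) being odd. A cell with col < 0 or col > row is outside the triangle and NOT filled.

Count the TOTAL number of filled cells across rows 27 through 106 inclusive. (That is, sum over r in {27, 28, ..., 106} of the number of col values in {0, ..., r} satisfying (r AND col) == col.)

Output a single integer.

r27=11011 pc4: +16 =16
r28=11100 pc3: +8 =24
r29=11101 pc4: +16 =40
r30=11110 pc4: +16 =56
r31=11111 pc5: +32 =88
r32=100000 pc1: +2 =90
r33=100001 pc2: +4 =94
r34=100010 pc2: +4 =98
r35=100011 pc3: +8 =106
r36=100100 pc2: +4 =110
r37=100101 pc3: +8 =118
r38=100110 pc3: +8 =126
r39=100111 pc4: +16 =142
r40=101000 pc2: +4 =146
r41=101001 pc3: +8 =154
r42=101010 pc3: +8 =162
r43=101011 pc4: +16 =178
r44=101100 pc3: +8 =186
r45=101101 pc4: +16 =202
r46=101110 pc4: +16 =218
r47=101111 pc5: +32 =250
r48=110000 pc2: +4 =254
r49=110001 pc3: +8 =262
r50=110010 pc3: +8 =270
r51=110011 pc4: +16 =286
r52=110100 pc3: +8 =294
r53=110101 pc4: +16 =310
r54=110110 pc4: +16 =326
r55=110111 pc5: +32 =358
r56=111000 pc3: +8 =366
r57=111001 pc4: +16 =382
r58=111010 pc4: +16 =398
r59=111011 pc5: +32 =430
r60=111100 pc4: +16 =446
r61=111101 pc5: +32 =478
r62=111110 pc5: +32 =510
r63=111111 pc6: +64 =574
r64=1000000 pc1: +2 =576
r65=1000001 pc2: +4 =580
r66=1000010 pc2: +4 =584
r67=1000011 pc3: +8 =592
r68=1000100 pc2: +4 =596
r69=1000101 pc3: +8 =604
r70=1000110 pc3: +8 =612
r71=1000111 pc4: +16 =628
r72=1001000 pc2: +4 =632
r73=1001001 pc3: +8 =640
r74=1001010 pc3: +8 =648
r75=1001011 pc4: +16 =664
r76=1001100 pc3: +8 =672
r77=1001101 pc4: +16 =688
r78=1001110 pc4: +16 =704
r79=1001111 pc5: +32 =736
r80=1010000 pc2: +4 =740
r81=1010001 pc3: +8 =748
r82=1010010 pc3: +8 =756
r83=1010011 pc4: +16 =772
r84=1010100 pc3: +8 =780
r85=1010101 pc4: +16 =796
r86=1010110 pc4: +16 =812
r87=1010111 pc5: +32 =844
r88=1011000 pc3: +8 =852
r89=1011001 pc4: +16 =868
r90=1011010 pc4: +16 =884
r91=1011011 pc5: +32 =916
r92=1011100 pc4: +16 =932
r93=1011101 pc5: +32 =964
r94=1011110 pc5: +32 =996
r95=1011111 pc6: +64 =1060
r96=1100000 pc2: +4 =1064
r97=1100001 pc3: +8 =1072
r98=1100010 pc3: +8 =1080
r99=1100011 pc4: +16 =1096
r100=1100100 pc3: +8 =1104
r101=1100101 pc4: +16 =1120
r102=1100110 pc4: +16 =1136
r103=1100111 pc5: +32 =1168
r104=1101000 pc3: +8 =1176
r105=1101001 pc4: +16 =1192
r106=1101010 pc4: +16 =1208

Answer: 1208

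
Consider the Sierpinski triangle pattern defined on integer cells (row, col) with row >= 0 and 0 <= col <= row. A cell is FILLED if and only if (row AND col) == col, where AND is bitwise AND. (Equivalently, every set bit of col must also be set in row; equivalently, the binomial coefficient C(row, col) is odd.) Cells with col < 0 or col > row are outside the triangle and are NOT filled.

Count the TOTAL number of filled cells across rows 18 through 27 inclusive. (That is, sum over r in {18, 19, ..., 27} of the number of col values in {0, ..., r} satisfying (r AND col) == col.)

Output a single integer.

r18=10010 pc2: +4 =4
r19=10011 pc3: +8 =12
r20=10100 pc2: +4 =16
r21=10101 pc3: +8 =24
r22=10110 pc3: +8 =32
r23=10111 pc4: +16 =48
r24=11000 pc2: +4 =52
r25=11001 pc3: +8 =60
r26=11010 pc3: +8 =68
r27=11011 pc4: +16 =84

Answer: 84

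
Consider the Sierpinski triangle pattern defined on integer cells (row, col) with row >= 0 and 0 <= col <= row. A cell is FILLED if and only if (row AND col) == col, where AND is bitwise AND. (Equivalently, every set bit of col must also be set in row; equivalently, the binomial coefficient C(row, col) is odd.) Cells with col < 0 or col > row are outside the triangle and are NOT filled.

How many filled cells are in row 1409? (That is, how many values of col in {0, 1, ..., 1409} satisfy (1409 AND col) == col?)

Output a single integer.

Answer: 16

Derivation:
1409 in binary = 10110000001
popcount(1409) = number of 1-bits in 10110000001 = 4
A col c satisfies (1409 AND c) == c iff every set bit of c is also set in 1409; each of the 4 set bits of 1409 can independently be on or off in c.
count = 2^4 = 16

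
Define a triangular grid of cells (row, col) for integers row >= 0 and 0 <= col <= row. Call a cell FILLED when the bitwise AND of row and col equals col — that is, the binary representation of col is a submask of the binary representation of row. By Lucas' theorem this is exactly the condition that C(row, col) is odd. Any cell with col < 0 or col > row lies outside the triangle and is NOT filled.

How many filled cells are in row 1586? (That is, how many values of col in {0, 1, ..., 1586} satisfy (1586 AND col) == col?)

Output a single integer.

1586 in binary = 11000110010
popcount(1586) = number of 1-bits in 11000110010 = 5
A col c satisfies (1586 AND c) == c iff every set bit of c is also set in 1586; each of the 5 set bits of 1586 can independently be on or off in c.
count = 2^5 = 32

Answer: 32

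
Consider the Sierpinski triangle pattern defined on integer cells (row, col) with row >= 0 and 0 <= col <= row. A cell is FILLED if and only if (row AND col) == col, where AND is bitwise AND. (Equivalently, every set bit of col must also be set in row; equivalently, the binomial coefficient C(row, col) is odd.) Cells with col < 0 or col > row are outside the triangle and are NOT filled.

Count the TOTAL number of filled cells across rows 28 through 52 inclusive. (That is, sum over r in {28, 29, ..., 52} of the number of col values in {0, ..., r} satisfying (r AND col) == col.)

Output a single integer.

r28=11100 pc3: +8 =8
r29=11101 pc4: +16 =24
r30=11110 pc4: +16 =40
r31=11111 pc5: +32 =72
r32=100000 pc1: +2 =74
r33=100001 pc2: +4 =78
r34=100010 pc2: +4 =82
r35=100011 pc3: +8 =90
r36=100100 pc2: +4 =94
r37=100101 pc3: +8 =102
r38=100110 pc3: +8 =110
r39=100111 pc4: +16 =126
r40=101000 pc2: +4 =130
r41=101001 pc3: +8 =138
r42=101010 pc3: +8 =146
r43=101011 pc4: +16 =162
r44=101100 pc3: +8 =170
r45=101101 pc4: +16 =186
r46=101110 pc4: +16 =202
r47=101111 pc5: +32 =234
r48=110000 pc2: +4 =238
r49=110001 pc3: +8 =246
r50=110010 pc3: +8 =254
r51=110011 pc4: +16 =270
r52=110100 pc3: +8 =278

Answer: 278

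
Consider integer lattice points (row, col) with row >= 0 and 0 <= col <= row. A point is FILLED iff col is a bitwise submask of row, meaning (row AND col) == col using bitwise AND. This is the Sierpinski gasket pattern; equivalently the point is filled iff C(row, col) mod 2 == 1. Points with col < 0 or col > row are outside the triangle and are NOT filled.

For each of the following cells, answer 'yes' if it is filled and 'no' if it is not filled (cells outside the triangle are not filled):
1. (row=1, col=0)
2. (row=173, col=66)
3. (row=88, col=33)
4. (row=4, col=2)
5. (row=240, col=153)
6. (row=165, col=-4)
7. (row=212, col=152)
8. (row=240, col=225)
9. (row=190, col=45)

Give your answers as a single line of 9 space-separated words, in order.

(1,0): row=0b1, col=0b0, row AND col = 0b0 = 0; 0 == 0 -> filled
(173,66): row=0b10101101, col=0b1000010, row AND col = 0b0 = 0; 0 != 66 -> empty
(88,33): row=0b1011000, col=0b100001, row AND col = 0b0 = 0; 0 != 33 -> empty
(4,2): row=0b100, col=0b10, row AND col = 0b0 = 0; 0 != 2 -> empty
(240,153): row=0b11110000, col=0b10011001, row AND col = 0b10010000 = 144; 144 != 153 -> empty
(165,-4): col outside [0, 165] -> not filled
(212,152): row=0b11010100, col=0b10011000, row AND col = 0b10010000 = 144; 144 != 152 -> empty
(240,225): row=0b11110000, col=0b11100001, row AND col = 0b11100000 = 224; 224 != 225 -> empty
(190,45): row=0b10111110, col=0b101101, row AND col = 0b101100 = 44; 44 != 45 -> empty

Answer: yes no no no no no no no no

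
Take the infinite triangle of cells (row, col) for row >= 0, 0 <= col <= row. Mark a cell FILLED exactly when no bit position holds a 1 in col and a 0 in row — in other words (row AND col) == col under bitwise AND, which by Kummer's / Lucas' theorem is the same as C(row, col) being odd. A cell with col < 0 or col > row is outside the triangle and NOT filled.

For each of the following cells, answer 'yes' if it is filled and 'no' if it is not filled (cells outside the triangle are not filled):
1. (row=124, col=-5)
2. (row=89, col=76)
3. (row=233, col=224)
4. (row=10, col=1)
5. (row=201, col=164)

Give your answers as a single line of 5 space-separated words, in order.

Answer: no no yes no no

Derivation:
(124,-5): col outside [0, 124] -> not filled
(89,76): row=0b1011001, col=0b1001100, row AND col = 0b1001000 = 72; 72 != 76 -> empty
(233,224): row=0b11101001, col=0b11100000, row AND col = 0b11100000 = 224; 224 == 224 -> filled
(10,1): row=0b1010, col=0b1, row AND col = 0b0 = 0; 0 != 1 -> empty
(201,164): row=0b11001001, col=0b10100100, row AND col = 0b10000000 = 128; 128 != 164 -> empty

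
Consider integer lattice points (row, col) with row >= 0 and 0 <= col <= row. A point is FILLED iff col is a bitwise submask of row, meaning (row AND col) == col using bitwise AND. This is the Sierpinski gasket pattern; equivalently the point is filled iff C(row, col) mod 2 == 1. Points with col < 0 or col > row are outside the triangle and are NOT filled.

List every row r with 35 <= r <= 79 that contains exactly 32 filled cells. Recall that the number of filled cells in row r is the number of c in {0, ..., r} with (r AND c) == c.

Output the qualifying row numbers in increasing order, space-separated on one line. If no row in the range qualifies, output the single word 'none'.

Row r has 2^popcount(r) filled cells, so we need popcount(r) = log2(32) = 5.
Scan r = 35..79 and keep those with exactly 5 one-bits:
r=35=100011 popcount=3 -> skip
r=36=100100 popcount=2 -> skip
r=37=100101 popcount=3 -> skip
r=38=100110 popcount=3 -> skip
r=39=100111 popcount=4 -> skip
r=40=101000 popcount=2 -> skip
r=41=101001 popcount=3 -> skip
r=42=101010 popcount=3 -> skip
r=43=101011 popcount=4 -> skip
r=44=101100 popcount=3 -> skip
r=45=101101 popcount=4 -> skip
r=46=101110 popcount=4 -> skip
r=47=101111 popcount=5 -> KEEP
r=48=110000 popcount=2 -> skip
r=49=110001 popcount=3 -> skip
r=50=110010 popcount=3 -> skip
r=51=110011 popcount=4 -> skip
r=52=110100 popcount=3 -> skip
r=53=110101 popcount=4 -> skip
r=54=110110 popcount=4 -> skip
r=55=110111 popcount=5 -> KEEP
r=56=111000 popcount=3 -> skip
r=57=111001 popcount=4 -> skip
r=58=111010 popcount=4 -> skip
r=59=111011 popcount=5 -> KEEP
r=60=111100 popcount=4 -> skip
r=61=111101 popcount=5 -> KEEP
r=62=111110 popcount=5 -> KEEP
r=63=111111 popcount=6 -> skip
r=64=1000000 popcount=1 -> skip
r=65=1000001 popcount=2 -> skip
r=66=1000010 popcount=2 -> skip
r=67=1000011 popcount=3 -> skip
r=68=1000100 popcount=2 -> skip
r=69=1000101 popcount=3 -> skip
r=70=1000110 popcount=3 -> skip
r=71=1000111 popcount=4 -> skip
r=72=1001000 popcount=2 -> skip
r=73=1001001 popcount=3 -> skip
r=74=1001010 popcount=3 -> skip
r=75=1001011 popcount=4 -> skip
r=76=1001100 popcount=3 -> skip
r=77=1001101 popcount=4 -> skip
r=78=1001110 popcount=4 -> skip
r=79=1001111 popcount=5 -> KEEP
Kept rows: 47 55 59 61 62 79

Answer: 47 55 59 61 62 79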